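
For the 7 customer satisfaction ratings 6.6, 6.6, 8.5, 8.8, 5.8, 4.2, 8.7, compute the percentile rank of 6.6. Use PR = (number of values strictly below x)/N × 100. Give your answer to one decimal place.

N = 7.
Strictly below 6.6: 2. Equal to 6.6: 2.
PR = 2/7 × 100 = 28.6

28.6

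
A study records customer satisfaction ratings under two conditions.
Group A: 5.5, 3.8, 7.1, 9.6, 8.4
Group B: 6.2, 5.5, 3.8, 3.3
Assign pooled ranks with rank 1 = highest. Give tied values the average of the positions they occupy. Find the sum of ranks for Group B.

26

Sorted (descending): 9.6, 8.4, 7.1, 6.2, 5.5, 5.5, 3.8, 3.8, 3.3
The 2 values of 5.5 occupy positions 5–6 → average rank (5+6)/2 = 5.5.
The 2 values of 3.8 occupy positions 7–8 → average rank (7+8)/2 = 7.5.
Group B values → pooled ranks: 6.2→4, 5.5→5.5, 3.8→7.5, 3.3→9
Rank sum = 4 + 5.5 + 7.5 + 9 = 26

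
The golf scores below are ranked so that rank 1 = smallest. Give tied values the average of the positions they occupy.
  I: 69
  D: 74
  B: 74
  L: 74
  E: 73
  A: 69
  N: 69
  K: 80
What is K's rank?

8

Sorted (ascending): 69, 69, 69, 73, 74, 74, 74, 80
The 3 values of 69 occupy positions 1–3 → average rank 2.
The 3 values of 74 occupy positions 5–7 → average rank 6.
K has value 80 → rank 8.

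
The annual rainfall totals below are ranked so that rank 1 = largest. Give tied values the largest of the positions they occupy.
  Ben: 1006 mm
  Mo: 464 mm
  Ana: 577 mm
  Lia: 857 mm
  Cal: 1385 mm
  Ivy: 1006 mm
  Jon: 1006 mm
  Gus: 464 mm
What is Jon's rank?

Sorted (descending): 1385, 1006, 1006, 1006, 857, 577, 464, 464
The 3 values of 1006 occupy positions 2–4 → each gets rank 4.
The 2 values of 464 occupy positions 7–8 → each gets rank 8.
Jon has value 1006 mm → rank 4.

4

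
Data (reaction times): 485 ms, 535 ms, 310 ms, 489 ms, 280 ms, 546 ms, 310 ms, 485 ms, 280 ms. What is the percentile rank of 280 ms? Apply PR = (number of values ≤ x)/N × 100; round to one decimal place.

N = 9.
Strictly below 280: 0. Equal to 280: 2.
PR = 2/9 × 100 = 22.2

22.2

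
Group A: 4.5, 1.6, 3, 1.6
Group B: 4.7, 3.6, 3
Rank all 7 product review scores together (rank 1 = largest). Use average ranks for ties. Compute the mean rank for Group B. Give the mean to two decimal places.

Sorted (descending): 4.7, 4.5, 3.6, 3, 3, 1.6, 1.6
The 2 values of 3 occupy positions 4–5 → average rank (4+5)/2 = 4.5.
The 2 values of 1.6 occupy positions 6–7 → average rank (6+7)/2 = 6.5.
Group B values → pooled ranks: 4.7→1, 3.6→3, 3→4.5
Mean rank = (1 + 3 + 4.5) / 3 = 2.83

2.83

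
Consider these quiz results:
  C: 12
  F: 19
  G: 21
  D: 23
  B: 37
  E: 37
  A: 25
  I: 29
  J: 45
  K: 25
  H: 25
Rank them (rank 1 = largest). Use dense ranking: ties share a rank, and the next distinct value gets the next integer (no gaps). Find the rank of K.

Sorted (descending): 45, 37, 37, 29, 25, 25, 25, 23, 21, 19, 12
The 2 values of 37 share dense rank 2.
The 3 values of 25 share dense rank 4.
Remaining distinct values take the next consecutive integers.
K has value 25 → rank 4.

4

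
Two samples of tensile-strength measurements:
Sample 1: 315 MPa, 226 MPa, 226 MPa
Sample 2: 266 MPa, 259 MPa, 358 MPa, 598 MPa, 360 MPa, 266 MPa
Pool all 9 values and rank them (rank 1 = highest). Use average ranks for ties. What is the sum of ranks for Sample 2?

Sorted (descending): 598, 360, 358, 315, 266, 266, 259, 226, 226
The 2 values of 266 occupy positions 5–6 → average rank (5+6)/2 = 5.5.
The 2 values of 226 occupy positions 8–9 → average rank (8+9)/2 = 8.5.
Sample 2 values → pooled ranks: 266→5.5, 259→7, 358→3, 598→1, 360→2, 266→5.5
Rank sum = 5.5 + 7 + 3 + 1 + 2 + 5.5 = 24

24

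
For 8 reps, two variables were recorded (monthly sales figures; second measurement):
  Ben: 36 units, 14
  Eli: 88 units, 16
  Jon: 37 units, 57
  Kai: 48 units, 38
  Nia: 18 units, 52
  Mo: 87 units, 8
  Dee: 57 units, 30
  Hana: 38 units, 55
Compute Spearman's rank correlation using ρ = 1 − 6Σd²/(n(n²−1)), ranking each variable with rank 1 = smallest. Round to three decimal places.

-0.476

Ranks of variable 1: 2, 8, 3, 5, 1, 7, 6, 4
Ranks of variable 2: 2, 3, 8, 5, 6, 1, 4, 7
d = r₁ − r₂: 0, 5, -5, 0, -5, 6, 2, -3
d²: 0, 25, 25, 0, 25, 36, 4, 9; Σd² = 124
ρ = 1 − 6·124/(8·63) = 1 − 744/504 = -0.476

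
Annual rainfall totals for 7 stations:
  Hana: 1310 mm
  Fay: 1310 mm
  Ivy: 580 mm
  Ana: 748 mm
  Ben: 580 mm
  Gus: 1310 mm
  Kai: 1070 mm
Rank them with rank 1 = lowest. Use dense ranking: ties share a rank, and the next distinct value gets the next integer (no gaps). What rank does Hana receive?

Sorted (ascending): 580, 580, 748, 1070, 1310, 1310, 1310
The 2 values of 580 share dense rank 1.
The 3 values of 1310 share dense rank 4.
Remaining distinct values take the next consecutive integers.
Hana has value 1310 mm → rank 4.

4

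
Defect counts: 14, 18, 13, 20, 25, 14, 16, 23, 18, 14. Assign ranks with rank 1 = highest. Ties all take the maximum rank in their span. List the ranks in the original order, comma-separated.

Sorted (descending): 25, 23, 20, 18, 18, 16, 14, 14, 14, 13
The 2 values of 18 occupy positions 4–5 → each gets rank 5.
The 3 values of 14 occupy positions 7–9 → each gets rank 9.

9, 5, 10, 3, 1, 9, 6, 2, 5, 9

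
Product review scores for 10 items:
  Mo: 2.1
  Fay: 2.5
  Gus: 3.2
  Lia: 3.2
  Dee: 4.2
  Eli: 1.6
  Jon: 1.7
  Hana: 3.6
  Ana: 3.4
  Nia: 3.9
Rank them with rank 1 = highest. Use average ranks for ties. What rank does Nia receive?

2

Sorted (descending): 4.2, 3.9, 3.6, 3.4, 3.2, 3.2, 2.5, 2.1, 1.7, 1.6
The 2 values of 3.2 occupy positions 5–6 → average rank (5+6)/2 = 5.5.
Nia has value 3.9 → rank 2.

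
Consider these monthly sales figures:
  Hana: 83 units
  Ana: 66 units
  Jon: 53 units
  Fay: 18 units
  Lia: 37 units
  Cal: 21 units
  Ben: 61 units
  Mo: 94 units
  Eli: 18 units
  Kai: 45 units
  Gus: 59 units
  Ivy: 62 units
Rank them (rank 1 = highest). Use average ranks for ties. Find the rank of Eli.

Sorted (descending): 94, 83, 66, 62, 61, 59, 53, 45, 37, 21, 18, 18
The 2 values of 18 occupy positions 11–12 → average rank (11+12)/2 = 11.5.
Eli has value 18 units → rank 11.5.

11.5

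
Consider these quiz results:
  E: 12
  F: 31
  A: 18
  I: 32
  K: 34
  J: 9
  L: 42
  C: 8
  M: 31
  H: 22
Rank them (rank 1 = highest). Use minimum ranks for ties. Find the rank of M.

4

Sorted (descending): 42, 34, 32, 31, 31, 22, 18, 12, 9, 8
The 2 values of 31 occupy positions 4–5 → each gets rank 4.
M has value 31 → rank 4.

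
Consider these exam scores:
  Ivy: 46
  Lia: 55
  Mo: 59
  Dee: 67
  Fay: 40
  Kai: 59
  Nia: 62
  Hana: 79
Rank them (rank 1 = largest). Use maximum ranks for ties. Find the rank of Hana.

1

Sorted (descending): 79, 67, 62, 59, 59, 55, 46, 40
The 2 values of 59 occupy positions 4–5 → each gets rank 5.
Hana has value 79 → rank 1.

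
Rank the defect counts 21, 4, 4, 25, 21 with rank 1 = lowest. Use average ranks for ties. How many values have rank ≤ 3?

Sorted (ascending): 4, 4, 21, 21, 25
The 2 values of 4 occupy positions 1–2 → average rank (1+2)/2 = 1.5.
The 2 values of 21 occupy positions 3–4 → average rank (3+4)/2 = 3.5.
Ranks ≤ 3: {1.5, 1.5} → 2 values.

2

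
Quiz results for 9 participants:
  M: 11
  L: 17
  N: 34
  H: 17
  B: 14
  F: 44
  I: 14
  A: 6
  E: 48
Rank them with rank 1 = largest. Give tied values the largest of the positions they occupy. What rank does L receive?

5

Sorted (descending): 48, 44, 34, 17, 17, 14, 14, 11, 6
The 2 values of 17 occupy positions 4–5 → each gets rank 5.
The 2 values of 14 occupy positions 6–7 → each gets rank 7.
L has value 17 → rank 5.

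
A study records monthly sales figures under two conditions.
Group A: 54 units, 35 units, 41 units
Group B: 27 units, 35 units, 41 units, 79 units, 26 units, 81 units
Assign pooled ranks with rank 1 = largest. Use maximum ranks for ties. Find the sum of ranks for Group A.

15

Sorted (descending): 81, 79, 54, 41, 41, 35, 35, 27, 26
The 2 values of 41 occupy positions 4–5 → each gets rank 5.
The 2 values of 35 occupy positions 6–7 → each gets rank 7.
Group A values → pooled ranks: 54→3, 35→7, 41→5
Rank sum = 3 + 7 + 5 = 15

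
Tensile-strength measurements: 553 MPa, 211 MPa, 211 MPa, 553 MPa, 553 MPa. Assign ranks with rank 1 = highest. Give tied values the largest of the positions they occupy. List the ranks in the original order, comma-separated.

Sorted (descending): 553, 553, 553, 211, 211
The 3 values of 553 occupy positions 1–3 → each gets rank 3.
The 2 values of 211 occupy positions 4–5 → each gets rank 5.

3, 5, 5, 3, 3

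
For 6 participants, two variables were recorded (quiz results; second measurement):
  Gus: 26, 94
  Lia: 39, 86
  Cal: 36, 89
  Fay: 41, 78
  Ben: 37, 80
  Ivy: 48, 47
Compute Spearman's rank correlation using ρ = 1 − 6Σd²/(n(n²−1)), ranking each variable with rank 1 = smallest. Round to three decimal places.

-0.943

Ranks of variable 1: 1, 4, 2, 5, 3, 6
Ranks of variable 2: 6, 4, 5, 2, 3, 1
d = r₁ − r₂: -5, 0, -3, 3, 0, 5
d²: 25, 0, 9, 9, 0, 25; Σd² = 68
ρ = 1 − 6·68/(6·35) = 1 − 408/210 = -0.943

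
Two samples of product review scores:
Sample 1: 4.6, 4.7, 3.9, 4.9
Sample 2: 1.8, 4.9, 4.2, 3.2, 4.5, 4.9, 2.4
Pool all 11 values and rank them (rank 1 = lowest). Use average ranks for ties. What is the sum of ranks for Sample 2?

37

Sorted (ascending): 1.8, 2.4, 3.2, 3.9, 4.2, 4.5, 4.6, 4.7, 4.9, 4.9, 4.9
The 3 values of 4.9 occupy positions 9–11 → average rank 10.
Sample 2 values → pooled ranks: 1.8→1, 4.9→10, 4.2→5, 3.2→3, 4.5→6, 4.9→10, 2.4→2
Rank sum = 1 + 10 + 5 + 3 + 6 + 10 + 2 = 37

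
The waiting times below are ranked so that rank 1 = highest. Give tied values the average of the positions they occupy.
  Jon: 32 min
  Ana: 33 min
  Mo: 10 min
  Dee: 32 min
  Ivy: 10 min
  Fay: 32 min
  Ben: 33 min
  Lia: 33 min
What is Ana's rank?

2

Sorted (descending): 33, 33, 33, 32, 32, 32, 10, 10
The 3 values of 33 occupy positions 1–3 → average rank 2.
The 3 values of 32 occupy positions 4–6 → average rank 5.
The 2 values of 10 occupy positions 7–8 → average rank (7+8)/2 = 7.5.
Ana has value 33 min → rank 2.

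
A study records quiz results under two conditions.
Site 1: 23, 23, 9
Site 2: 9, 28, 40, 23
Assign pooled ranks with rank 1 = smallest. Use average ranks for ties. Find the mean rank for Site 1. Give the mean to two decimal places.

Sorted (ascending): 9, 9, 23, 23, 23, 28, 40
The 2 values of 9 occupy positions 1–2 → average rank (1+2)/2 = 1.5.
The 3 values of 23 occupy positions 3–5 → average rank 4.
Site 1 values → pooled ranks: 23→4, 23→4, 9→1.5
Mean rank = (4 + 4 + 1.5) / 3 = 3.17

3.17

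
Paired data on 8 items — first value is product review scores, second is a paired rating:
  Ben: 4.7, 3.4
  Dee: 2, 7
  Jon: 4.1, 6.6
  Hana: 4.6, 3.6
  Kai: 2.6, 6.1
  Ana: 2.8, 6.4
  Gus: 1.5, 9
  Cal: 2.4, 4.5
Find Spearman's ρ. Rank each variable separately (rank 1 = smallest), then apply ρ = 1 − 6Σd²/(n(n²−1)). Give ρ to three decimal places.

-0.762

Ranks of variable 1: 8, 2, 6, 7, 4, 5, 1, 3
Ranks of variable 2: 1, 7, 6, 2, 4, 5, 8, 3
d = r₁ − r₂: 7, -5, 0, 5, 0, 0, -7, 0
d²: 49, 25, 0, 25, 0, 0, 49, 0; Σd² = 148
ρ = 1 − 6·148/(8·63) = 1 − 888/504 = -0.762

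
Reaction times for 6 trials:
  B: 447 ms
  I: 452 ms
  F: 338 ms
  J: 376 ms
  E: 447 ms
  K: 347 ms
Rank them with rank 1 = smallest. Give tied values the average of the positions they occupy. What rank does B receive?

Sorted (ascending): 338, 347, 376, 447, 447, 452
The 2 values of 447 occupy positions 4–5 → average rank (4+5)/2 = 4.5.
B has value 447 ms → rank 4.5.

4.5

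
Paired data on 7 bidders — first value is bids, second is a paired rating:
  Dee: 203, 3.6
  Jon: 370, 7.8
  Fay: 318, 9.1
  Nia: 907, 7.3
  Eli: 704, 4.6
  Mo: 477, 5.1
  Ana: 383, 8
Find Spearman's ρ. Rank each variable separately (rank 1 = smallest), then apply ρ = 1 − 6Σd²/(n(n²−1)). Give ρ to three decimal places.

Ranks of variable 1: 1, 3, 2, 7, 6, 5, 4
Ranks of variable 2: 1, 5, 7, 4, 2, 3, 6
d = r₁ − r₂: 0, -2, -5, 3, 4, 2, -2
d²: 0, 4, 25, 9, 16, 4, 4; Σd² = 62
ρ = 1 − 6·62/(7·48) = 1 − 372/336 = -0.107

-0.107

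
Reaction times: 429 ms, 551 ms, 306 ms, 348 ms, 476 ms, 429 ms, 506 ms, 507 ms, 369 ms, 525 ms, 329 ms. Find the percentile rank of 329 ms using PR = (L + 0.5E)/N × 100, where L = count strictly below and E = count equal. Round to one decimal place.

13.6

N = 11.
Strictly below 329: 1. Equal to 329: 1.
PR = (1 + 0.5·1)/11 × 100 = 13.6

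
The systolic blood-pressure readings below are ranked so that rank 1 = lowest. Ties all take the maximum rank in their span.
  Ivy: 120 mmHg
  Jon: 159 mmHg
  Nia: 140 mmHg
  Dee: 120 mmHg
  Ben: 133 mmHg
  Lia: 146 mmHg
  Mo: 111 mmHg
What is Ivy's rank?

3

Sorted (ascending): 111, 120, 120, 133, 140, 146, 159
The 2 values of 120 occupy positions 2–3 → each gets rank 3.
Ivy has value 120 mmHg → rank 3.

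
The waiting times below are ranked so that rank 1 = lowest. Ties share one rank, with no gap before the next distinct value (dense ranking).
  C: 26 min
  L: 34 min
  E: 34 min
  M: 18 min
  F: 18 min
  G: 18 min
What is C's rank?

2

Sorted (ascending): 18, 18, 18, 26, 34, 34
The 3 values of 18 share dense rank 1.
The 2 values of 34 share dense rank 3.
Remaining distinct values take the next consecutive integers.
C has value 26 min → rank 2.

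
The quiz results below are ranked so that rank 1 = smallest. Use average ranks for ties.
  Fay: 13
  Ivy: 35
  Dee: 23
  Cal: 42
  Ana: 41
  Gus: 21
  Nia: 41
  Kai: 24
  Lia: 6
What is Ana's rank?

7.5

Sorted (ascending): 6, 13, 21, 23, 24, 35, 41, 41, 42
The 2 values of 41 occupy positions 7–8 → average rank (7+8)/2 = 7.5.
Ana has value 41 → rank 7.5.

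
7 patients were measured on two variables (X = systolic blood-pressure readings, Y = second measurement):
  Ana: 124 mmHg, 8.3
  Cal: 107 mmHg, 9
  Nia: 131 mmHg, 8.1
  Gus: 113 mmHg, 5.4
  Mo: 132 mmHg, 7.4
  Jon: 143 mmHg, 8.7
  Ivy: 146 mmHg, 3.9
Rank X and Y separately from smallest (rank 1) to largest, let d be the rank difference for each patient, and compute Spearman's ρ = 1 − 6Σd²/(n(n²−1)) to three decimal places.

Ranks of variable 1: 3, 1, 4, 2, 5, 6, 7
Ranks of variable 2: 5, 7, 4, 2, 3, 6, 1
d = r₁ − r₂: -2, -6, 0, 0, 2, 0, 6
d²: 4, 36, 0, 0, 4, 0, 36; Σd² = 80
ρ = 1 − 6·80/(7·48) = 1 − 480/336 = -0.429

-0.429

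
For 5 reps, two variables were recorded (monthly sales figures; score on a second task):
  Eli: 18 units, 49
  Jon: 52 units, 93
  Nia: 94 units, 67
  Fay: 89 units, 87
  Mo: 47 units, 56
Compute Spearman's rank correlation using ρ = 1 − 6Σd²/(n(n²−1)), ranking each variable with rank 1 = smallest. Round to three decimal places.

0.600

Ranks of variable 1: 1, 3, 5, 4, 2
Ranks of variable 2: 1, 5, 3, 4, 2
d = r₁ − r₂: 0, -2, 2, 0, 0
d²: 0, 4, 4, 0, 0; Σd² = 8
ρ = 1 − 6·8/(5·24) = 1 − 48/120 = 0.600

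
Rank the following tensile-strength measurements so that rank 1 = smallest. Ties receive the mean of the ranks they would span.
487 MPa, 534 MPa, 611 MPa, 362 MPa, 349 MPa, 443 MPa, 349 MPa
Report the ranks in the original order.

Sorted (ascending): 349, 349, 362, 443, 487, 534, 611
The 2 values of 349 occupy positions 1–2 → average rank (1+2)/2 = 1.5.

5, 6, 7, 3, 1.5, 4, 1.5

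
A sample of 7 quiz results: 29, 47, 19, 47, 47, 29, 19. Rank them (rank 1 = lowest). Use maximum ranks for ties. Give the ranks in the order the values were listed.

4, 7, 2, 7, 7, 4, 2

Sorted (ascending): 19, 19, 29, 29, 47, 47, 47
The 2 values of 19 occupy positions 1–2 → each gets rank 2.
The 2 values of 29 occupy positions 3–4 → each gets rank 4.
The 3 values of 47 occupy positions 5–7 → each gets rank 7.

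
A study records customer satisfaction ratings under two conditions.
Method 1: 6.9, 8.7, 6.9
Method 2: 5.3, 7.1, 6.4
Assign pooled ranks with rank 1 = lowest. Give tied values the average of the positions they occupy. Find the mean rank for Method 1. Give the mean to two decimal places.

4.33

Sorted (ascending): 5.3, 6.4, 6.9, 6.9, 7.1, 8.7
The 2 values of 6.9 occupy positions 3–4 → average rank (3+4)/2 = 3.5.
Method 1 values → pooled ranks: 6.9→3.5, 8.7→6, 6.9→3.5
Mean rank = (3.5 + 6 + 3.5) / 3 = 4.33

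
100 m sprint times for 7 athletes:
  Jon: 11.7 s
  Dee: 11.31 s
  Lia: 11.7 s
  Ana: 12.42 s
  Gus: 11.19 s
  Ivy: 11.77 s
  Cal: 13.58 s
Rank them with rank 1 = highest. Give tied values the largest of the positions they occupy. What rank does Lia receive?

Sorted (descending): 13.58, 12.42, 11.77, 11.7, 11.7, 11.31, 11.19
The 2 values of 11.7 occupy positions 4–5 → each gets rank 5.
Lia has value 11.7 s → rank 5.

5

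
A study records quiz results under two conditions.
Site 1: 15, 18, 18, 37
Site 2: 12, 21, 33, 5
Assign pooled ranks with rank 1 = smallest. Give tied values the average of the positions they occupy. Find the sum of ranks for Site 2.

Sorted (ascending): 5, 12, 15, 18, 18, 21, 33, 37
The 2 values of 18 occupy positions 4–5 → average rank (4+5)/2 = 4.5.
Site 2 values → pooled ranks: 12→2, 21→6, 33→7, 5→1
Rank sum = 2 + 6 + 7 + 1 = 16

16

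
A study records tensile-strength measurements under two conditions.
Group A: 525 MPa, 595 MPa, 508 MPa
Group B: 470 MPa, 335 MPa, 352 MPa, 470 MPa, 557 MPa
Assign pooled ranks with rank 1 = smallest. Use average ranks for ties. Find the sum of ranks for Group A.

Sorted (ascending): 335, 352, 470, 470, 508, 525, 557, 595
The 2 values of 470 occupy positions 3–4 → average rank (3+4)/2 = 3.5.
Group A values → pooled ranks: 525→6, 595→8, 508→5
Rank sum = 6 + 8 + 5 = 19

19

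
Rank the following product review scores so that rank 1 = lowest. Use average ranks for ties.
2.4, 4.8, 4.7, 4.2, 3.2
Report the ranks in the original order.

Sorted (ascending): 2.4, 3.2, 4.2, 4.7, 4.8
No ties — each value takes its position as its rank.

1, 5, 4, 3, 2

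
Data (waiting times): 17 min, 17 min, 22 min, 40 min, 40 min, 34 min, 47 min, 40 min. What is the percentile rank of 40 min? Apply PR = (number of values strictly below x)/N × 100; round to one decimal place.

N = 8.
Strictly below 40: 4. Equal to 40: 3.
PR = 4/8 × 100 = 50.0

50.0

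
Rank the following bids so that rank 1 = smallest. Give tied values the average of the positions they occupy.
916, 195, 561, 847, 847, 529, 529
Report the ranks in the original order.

Sorted (ascending): 195, 529, 529, 561, 847, 847, 916
The 2 values of 529 occupy positions 2–3 → average rank (2+3)/2 = 2.5.
The 2 values of 847 occupy positions 5–6 → average rank (5+6)/2 = 5.5.

7, 1, 4, 5.5, 5.5, 2.5, 2.5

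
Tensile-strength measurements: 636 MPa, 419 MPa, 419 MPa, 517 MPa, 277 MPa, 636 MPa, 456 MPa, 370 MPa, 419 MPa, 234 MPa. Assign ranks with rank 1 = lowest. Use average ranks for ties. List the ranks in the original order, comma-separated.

Sorted (ascending): 234, 277, 370, 419, 419, 419, 456, 517, 636, 636
The 3 values of 419 occupy positions 4–6 → average rank 5.
The 2 values of 636 occupy positions 9–10 → average rank (9+10)/2 = 9.5.

9.5, 5, 5, 8, 2, 9.5, 7, 3, 5, 1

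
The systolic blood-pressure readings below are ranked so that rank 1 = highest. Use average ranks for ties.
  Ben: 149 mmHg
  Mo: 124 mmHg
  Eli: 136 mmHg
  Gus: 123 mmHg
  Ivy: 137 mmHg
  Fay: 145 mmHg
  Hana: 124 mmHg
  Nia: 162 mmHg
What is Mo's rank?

6.5

Sorted (descending): 162, 149, 145, 137, 136, 124, 124, 123
The 2 values of 124 occupy positions 6–7 → average rank (6+7)/2 = 6.5.
Mo has value 124 mmHg → rank 6.5.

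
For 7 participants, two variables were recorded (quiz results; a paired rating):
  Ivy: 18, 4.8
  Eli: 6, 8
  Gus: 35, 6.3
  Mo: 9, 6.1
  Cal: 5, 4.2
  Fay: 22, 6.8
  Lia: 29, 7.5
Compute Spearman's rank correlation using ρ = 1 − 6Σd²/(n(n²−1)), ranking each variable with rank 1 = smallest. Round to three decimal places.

Ranks of variable 1: 4, 2, 7, 3, 1, 5, 6
Ranks of variable 2: 2, 7, 4, 3, 1, 5, 6
d = r₁ − r₂: 2, -5, 3, 0, 0, 0, 0
d²: 4, 25, 9, 0, 0, 0, 0; Σd² = 38
ρ = 1 − 6·38/(7·48) = 1 − 228/336 = 0.321

0.321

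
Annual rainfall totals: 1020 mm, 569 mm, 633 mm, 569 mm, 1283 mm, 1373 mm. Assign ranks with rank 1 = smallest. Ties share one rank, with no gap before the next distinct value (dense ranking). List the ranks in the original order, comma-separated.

3, 1, 2, 1, 4, 5

Sorted (ascending): 569, 569, 633, 1020, 1283, 1373
The 2 values of 569 share dense rank 1.
Remaining distinct values take the next consecutive integers.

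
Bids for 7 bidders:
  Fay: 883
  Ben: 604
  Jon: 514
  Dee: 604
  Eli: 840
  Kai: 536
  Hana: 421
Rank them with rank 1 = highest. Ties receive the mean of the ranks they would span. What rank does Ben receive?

3.5

Sorted (descending): 883, 840, 604, 604, 536, 514, 421
The 2 values of 604 occupy positions 3–4 → average rank (3+4)/2 = 3.5.
Ben has value 604 → rank 3.5.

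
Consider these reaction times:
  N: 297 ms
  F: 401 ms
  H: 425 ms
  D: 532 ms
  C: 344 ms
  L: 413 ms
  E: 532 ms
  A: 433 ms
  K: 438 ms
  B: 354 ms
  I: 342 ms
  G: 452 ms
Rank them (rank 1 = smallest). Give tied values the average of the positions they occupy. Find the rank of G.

Sorted (ascending): 297, 342, 344, 354, 401, 413, 425, 433, 438, 452, 532, 532
The 2 values of 532 occupy positions 11–12 → average rank (11+12)/2 = 11.5.
G has value 452 ms → rank 10.

10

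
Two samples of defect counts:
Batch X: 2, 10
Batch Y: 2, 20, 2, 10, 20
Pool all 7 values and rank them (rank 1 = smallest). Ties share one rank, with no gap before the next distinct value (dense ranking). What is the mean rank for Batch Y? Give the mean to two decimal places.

2.00

Sorted (ascending): 2, 2, 2, 10, 10, 20, 20
The 3 values of 2 share dense rank 1.
The 2 values of 10 share dense rank 2.
The 2 values of 20 share dense rank 3.
Batch Y values → pooled ranks: 2→1, 20→3, 2→1, 10→2, 20→3
Mean rank = (1 + 3 + 1 + 2 + 3) / 5 = 2.00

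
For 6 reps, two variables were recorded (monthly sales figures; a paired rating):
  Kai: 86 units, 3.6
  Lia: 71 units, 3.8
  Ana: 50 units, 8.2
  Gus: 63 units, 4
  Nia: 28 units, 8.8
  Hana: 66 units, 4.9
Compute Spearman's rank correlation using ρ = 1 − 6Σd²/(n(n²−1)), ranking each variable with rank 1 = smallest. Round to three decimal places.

Ranks of variable 1: 6, 5, 2, 3, 1, 4
Ranks of variable 2: 1, 2, 5, 3, 6, 4
d = r₁ − r₂: 5, 3, -3, 0, -5, 0
d²: 25, 9, 9, 0, 25, 0; Σd² = 68
ρ = 1 − 6·68/(6·35) = 1 − 408/210 = -0.943

-0.943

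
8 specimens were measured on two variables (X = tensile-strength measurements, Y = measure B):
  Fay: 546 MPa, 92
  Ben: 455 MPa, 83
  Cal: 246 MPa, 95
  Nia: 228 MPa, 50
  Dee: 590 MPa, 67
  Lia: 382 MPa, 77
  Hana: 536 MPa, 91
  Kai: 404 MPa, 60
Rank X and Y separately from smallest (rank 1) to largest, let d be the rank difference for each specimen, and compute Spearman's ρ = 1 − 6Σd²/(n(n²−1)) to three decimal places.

0.214

Ranks of variable 1: 7, 5, 2, 1, 8, 3, 6, 4
Ranks of variable 2: 7, 5, 8, 1, 3, 4, 6, 2
d = r₁ − r₂: 0, 0, -6, 0, 5, -1, 0, 2
d²: 0, 0, 36, 0, 25, 1, 0, 4; Σd² = 66
ρ = 1 − 6·66/(8·63) = 1 − 396/504 = 0.214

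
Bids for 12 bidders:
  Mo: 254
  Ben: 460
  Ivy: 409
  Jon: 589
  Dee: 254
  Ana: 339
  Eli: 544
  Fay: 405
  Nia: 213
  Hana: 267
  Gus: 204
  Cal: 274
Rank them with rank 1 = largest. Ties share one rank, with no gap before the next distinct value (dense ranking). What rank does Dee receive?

Sorted (descending): 589, 544, 460, 409, 405, 339, 274, 267, 254, 254, 213, 204
The 2 values of 254 share dense rank 9.
Remaining distinct values take the next consecutive integers.
Dee has value 254 → rank 9.

9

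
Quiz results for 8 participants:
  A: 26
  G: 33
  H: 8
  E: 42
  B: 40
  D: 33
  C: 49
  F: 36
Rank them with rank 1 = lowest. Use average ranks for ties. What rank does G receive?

3.5

Sorted (ascending): 8, 26, 33, 33, 36, 40, 42, 49
The 2 values of 33 occupy positions 3–4 → average rank (3+4)/2 = 3.5.
G has value 33 → rank 3.5.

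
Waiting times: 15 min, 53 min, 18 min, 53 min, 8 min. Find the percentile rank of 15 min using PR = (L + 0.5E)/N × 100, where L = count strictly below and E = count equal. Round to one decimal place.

N = 5.
Strictly below 15: 1. Equal to 15: 1.
PR = (1 + 0.5·1)/5 × 100 = 30.0

30.0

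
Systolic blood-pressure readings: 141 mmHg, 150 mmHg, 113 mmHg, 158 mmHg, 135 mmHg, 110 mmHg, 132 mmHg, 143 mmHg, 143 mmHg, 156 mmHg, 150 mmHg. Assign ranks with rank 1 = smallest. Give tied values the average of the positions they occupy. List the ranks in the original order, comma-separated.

5, 8.5, 2, 11, 4, 1, 3, 6.5, 6.5, 10, 8.5

Sorted (ascending): 110, 113, 132, 135, 141, 143, 143, 150, 150, 156, 158
The 2 values of 143 occupy positions 6–7 → average rank (6+7)/2 = 6.5.
The 2 values of 150 occupy positions 8–9 → average rank (8+9)/2 = 8.5.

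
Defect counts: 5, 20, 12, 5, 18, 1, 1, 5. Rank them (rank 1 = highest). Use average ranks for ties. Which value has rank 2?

Sorted (descending): 20, 18, 12, 5, 5, 5, 1, 1
The 3 values of 5 occupy positions 4–6 → average rank 5.
The 2 values of 1 occupy positions 7–8 → average rank (7+8)/2 = 7.5.
Rank 2 → value 18.

18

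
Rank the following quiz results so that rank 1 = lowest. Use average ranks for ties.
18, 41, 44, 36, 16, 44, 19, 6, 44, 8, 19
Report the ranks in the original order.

Sorted (ascending): 6, 8, 16, 18, 19, 19, 36, 41, 44, 44, 44
The 2 values of 19 occupy positions 5–6 → average rank (5+6)/2 = 5.5.
The 3 values of 44 occupy positions 9–11 → average rank 10.

4, 8, 10, 7, 3, 10, 5.5, 1, 10, 2, 5.5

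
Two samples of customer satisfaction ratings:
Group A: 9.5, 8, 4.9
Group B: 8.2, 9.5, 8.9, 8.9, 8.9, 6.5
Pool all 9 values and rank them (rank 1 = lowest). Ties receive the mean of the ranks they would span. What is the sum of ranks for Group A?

Sorted (ascending): 4.9, 6.5, 8, 8.2, 8.9, 8.9, 8.9, 9.5, 9.5
The 3 values of 8.9 occupy positions 5–7 → average rank 6.
The 2 values of 9.5 occupy positions 8–9 → average rank (8+9)/2 = 8.5.
Group A values → pooled ranks: 9.5→8.5, 8→3, 4.9→1
Rank sum = 8.5 + 3 + 1 = 12.5

12.5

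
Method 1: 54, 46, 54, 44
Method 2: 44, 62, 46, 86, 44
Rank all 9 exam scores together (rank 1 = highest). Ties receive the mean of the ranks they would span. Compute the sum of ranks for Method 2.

24.5

Sorted (descending): 86, 62, 54, 54, 46, 46, 44, 44, 44
The 2 values of 54 occupy positions 3–4 → average rank (3+4)/2 = 3.5.
The 2 values of 46 occupy positions 5–6 → average rank (5+6)/2 = 5.5.
The 3 values of 44 occupy positions 7–9 → average rank 8.
Method 2 values → pooled ranks: 44→8, 62→2, 46→5.5, 86→1, 44→8
Rank sum = 8 + 2 + 5.5 + 1 + 8 = 24.5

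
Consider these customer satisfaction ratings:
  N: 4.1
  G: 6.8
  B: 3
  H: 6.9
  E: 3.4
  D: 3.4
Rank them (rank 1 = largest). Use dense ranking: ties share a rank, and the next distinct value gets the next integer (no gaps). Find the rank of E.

Sorted (descending): 6.9, 6.8, 4.1, 3.4, 3.4, 3
The 2 values of 3.4 share dense rank 4.
Remaining distinct values take the next consecutive integers.
E has value 3.4 → rank 4.

4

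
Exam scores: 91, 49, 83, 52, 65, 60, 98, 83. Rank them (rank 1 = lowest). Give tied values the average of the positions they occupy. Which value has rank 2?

52

Sorted (ascending): 49, 52, 60, 65, 83, 83, 91, 98
The 2 values of 83 occupy positions 5–6 → average rank (5+6)/2 = 5.5.
Rank 2 → value 52.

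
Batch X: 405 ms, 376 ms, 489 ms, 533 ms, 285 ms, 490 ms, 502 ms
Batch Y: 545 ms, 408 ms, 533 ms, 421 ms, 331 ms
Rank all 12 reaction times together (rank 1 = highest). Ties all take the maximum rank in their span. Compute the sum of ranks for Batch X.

Sorted (descending): 545, 533, 533, 502, 490, 489, 421, 408, 405, 376, 331, 285
The 2 values of 533 occupy positions 2–3 → each gets rank 3.
Batch X values → pooled ranks: 405→9, 376→10, 489→6, 533→3, 285→12, 490→5, 502→4
Rank sum = 9 + 10 + 6 + 3 + 12 + 5 + 4 = 49

49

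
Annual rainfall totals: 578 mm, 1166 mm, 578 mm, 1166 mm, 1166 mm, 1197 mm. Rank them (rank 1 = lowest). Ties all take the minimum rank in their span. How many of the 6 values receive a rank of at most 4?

Sorted (ascending): 578, 578, 1166, 1166, 1166, 1197
The 2 values of 578 occupy positions 1–2 → each gets rank 1.
The 3 values of 1166 occupy positions 3–5 → each gets rank 3.
Ranks ≤ 4: {1, 1, 3, 3, 3} → 5 values.

5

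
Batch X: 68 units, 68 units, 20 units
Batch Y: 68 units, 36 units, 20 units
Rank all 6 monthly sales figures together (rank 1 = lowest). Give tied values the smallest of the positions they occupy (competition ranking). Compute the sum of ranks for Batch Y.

Sorted (ascending): 20, 20, 36, 68, 68, 68
The 2 values of 20 occupy positions 1–2 → each gets rank 1.
The 3 values of 68 occupy positions 4–6 → each gets rank 4.
Batch Y values → pooled ranks: 68→4, 36→3, 20→1
Rank sum = 4 + 3 + 1 = 8

8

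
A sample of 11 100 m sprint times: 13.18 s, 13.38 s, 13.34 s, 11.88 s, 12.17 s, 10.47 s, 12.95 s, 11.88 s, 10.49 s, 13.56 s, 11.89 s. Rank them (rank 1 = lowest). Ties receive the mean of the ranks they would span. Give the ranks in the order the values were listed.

Sorted (ascending): 10.47, 10.49, 11.88, 11.88, 11.89, 12.17, 12.95, 13.18, 13.34, 13.38, 13.56
The 2 values of 11.88 occupy positions 3–4 → average rank (3+4)/2 = 3.5.

8, 10, 9, 3.5, 6, 1, 7, 3.5, 2, 11, 5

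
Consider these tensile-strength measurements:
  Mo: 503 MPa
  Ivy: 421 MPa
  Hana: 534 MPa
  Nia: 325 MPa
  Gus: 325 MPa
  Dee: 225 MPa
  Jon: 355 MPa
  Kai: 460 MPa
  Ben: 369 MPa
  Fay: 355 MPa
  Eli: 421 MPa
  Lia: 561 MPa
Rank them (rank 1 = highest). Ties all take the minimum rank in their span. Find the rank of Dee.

Sorted (descending): 561, 534, 503, 460, 421, 421, 369, 355, 355, 325, 325, 225
The 2 values of 421 occupy positions 5–6 → each gets rank 5.
The 2 values of 355 occupy positions 8–9 → each gets rank 8.
The 2 values of 325 occupy positions 10–11 → each gets rank 10.
Dee has value 225 MPa → rank 12.

12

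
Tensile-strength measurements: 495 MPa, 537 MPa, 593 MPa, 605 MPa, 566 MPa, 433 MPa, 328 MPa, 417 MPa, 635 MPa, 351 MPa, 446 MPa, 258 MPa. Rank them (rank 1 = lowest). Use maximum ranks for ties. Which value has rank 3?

Sorted (ascending): 258, 328, 351, 417, 433, 446, 495, 537, 566, 593, 605, 635
No ties — each value takes its position as its rank.
Rank 3 → value 351.

351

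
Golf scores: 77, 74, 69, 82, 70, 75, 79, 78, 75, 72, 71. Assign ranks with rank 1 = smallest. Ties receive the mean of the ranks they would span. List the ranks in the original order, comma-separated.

8, 5, 1, 11, 2, 6.5, 10, 9, 6.5, 4, 3

Sorted (ascending): 69, 70, 71, 72, 74, 75, 75, 77, 78, 79, 82
The 2 values of 75 occupy positions 6–7 → average rank (6+7)/2 = 6.5.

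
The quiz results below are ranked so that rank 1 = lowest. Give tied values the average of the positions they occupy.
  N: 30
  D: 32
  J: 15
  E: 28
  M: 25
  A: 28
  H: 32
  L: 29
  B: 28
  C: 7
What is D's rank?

9.5

Sorted (ascending): 7, 15, 25, 28, 28, 28, 29, 30, 32, 32
The 3 values of 28 occupy positions 4–6 → average rank 5.
The 2 values of 32 occupy positions 9–10 → average rank (9+10)/2 = 9.5.
D has value 32 → rank 9.5.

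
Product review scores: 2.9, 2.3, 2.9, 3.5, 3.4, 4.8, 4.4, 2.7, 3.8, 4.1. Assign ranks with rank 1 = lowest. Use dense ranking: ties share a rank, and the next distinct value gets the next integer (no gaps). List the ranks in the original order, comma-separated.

Sorted (ascending): 2.3, 2.7, 2.9, 2.9, 3.4, 3.5, 3.8, 4.1, 4.4, 4.8
The 2 values of 2.9 share dense rank 3.
Remaining distinct values take the next consecutive integers.

3, 1, 3, 5, 4, 9, 8, 2, 6, 7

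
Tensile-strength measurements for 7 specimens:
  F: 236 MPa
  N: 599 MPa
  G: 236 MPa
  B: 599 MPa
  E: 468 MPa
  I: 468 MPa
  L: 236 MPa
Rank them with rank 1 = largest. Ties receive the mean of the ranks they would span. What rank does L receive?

6

Sorted (descending): 599, 599, 468, 468, 236, 236, 236
The 2 values of 599 occupy positions 1–2 → average rank (1+2)/2 = 1.5.
The 2 values of 468 occupy positions 3–4 → average rank (3+4)/2 = 3.5.
The 3 values of 236 occupy positions 5–7 → average rank 6.
L has value 236 MPa → rank 6.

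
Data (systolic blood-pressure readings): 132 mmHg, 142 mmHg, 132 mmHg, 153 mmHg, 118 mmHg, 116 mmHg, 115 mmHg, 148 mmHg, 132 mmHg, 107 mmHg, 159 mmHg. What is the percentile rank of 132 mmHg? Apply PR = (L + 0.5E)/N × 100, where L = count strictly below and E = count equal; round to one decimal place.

N = 11.
Strictly below 132: 4. Equal to 132: 3.
PR = (4 + 0.5·3)/11 × 100 = 50.0

50.0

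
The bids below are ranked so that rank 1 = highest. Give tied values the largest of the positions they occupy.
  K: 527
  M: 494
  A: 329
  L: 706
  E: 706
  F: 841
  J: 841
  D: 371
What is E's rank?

4

Sorted (descending): 841, 841, 706, 706, 527, 494, 371, 329
The 2 values of 841 occupy positions 1–2 → each gets rank 2.
The 2 values of 706 occupy positions 3–4 → each gets rank 4.
E has value 706 → rank 4.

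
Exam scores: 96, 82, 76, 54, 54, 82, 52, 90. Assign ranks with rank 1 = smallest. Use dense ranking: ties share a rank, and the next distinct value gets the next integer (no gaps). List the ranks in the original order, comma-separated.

Sorted (ascending): 52, 54, 54, 76, 82, 82, 90, 96
The 2 values of 54 share dense rank 2.
The 2 values of 82 share dense rank 4.
Remaining distinct values take the next consecutive integers.

6, 4, 3, 2, 2, 4, 1, 5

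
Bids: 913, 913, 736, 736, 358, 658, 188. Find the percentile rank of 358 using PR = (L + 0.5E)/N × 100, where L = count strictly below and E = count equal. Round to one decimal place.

N = 7.
Strictly below 358: 1. Equal to 358: 1.
PR = (1 + 0.5·1)/7 × 100 = 21.4

21.4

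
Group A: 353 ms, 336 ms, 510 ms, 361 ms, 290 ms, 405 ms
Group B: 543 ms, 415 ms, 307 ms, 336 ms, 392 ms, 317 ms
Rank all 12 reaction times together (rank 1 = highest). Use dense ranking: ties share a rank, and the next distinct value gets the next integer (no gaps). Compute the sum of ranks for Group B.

36

Sorted (descending): 543, 510, 415, 405, 392, 361, 353, 336, 336, 317, 307, 290
The 2 values of 336 share dense rank 8.
Remaining distinct values take the next consecutive integers.
Group B values → pooled ranks: 543→1, 415→3, 307→10, 336→8, 392→5, 317→9
Rank sum = 1 + 3 + 10 + 8 + 5 + 9 = 36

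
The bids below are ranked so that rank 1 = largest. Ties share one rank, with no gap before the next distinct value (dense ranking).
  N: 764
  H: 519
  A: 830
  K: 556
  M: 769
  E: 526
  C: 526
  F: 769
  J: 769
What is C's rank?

Sorted (descending): 830, 769, 769, 769, 764, 556, 526, 526, 519
The 3 values of 769 share dense rank 2.
The 2 values of 526 share dense rank 5.
Remaining distinct values take the next consecutive integers.
C has value 526 → rank 5.

5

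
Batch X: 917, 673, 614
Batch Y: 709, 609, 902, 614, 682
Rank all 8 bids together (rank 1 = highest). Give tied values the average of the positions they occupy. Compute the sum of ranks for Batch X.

12.5

Sorted (descending): 917, 902, 709, 682, 673, 614, 614, 609
The 2 values of 614 occupy positions 6–7 → average rank (6+7)/2 = 6.5.
Batch X values → pooled ranks: 917→1, 673→5, 614→6.5
Rank sum = 1 + 5 + 6.5 = 12.5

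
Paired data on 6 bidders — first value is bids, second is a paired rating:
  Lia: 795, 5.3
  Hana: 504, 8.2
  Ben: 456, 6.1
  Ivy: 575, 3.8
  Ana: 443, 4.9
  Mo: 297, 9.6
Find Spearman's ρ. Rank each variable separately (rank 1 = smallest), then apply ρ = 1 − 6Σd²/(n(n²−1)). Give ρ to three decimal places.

-0.486

Ranks of variable 1: 6, 4, 3, 5, 2, 1
Ranks of variable 2: 3, 5, 4, 1, 2, 6
d = r₁ − r₂: 3, -1, -1, 4, 0, -5
d²: 9, 1, 1, 16, 0, 25; Σd² = 52
ρ = 1 − 6·52/(6·35) = 1 − 312/210 = -0.486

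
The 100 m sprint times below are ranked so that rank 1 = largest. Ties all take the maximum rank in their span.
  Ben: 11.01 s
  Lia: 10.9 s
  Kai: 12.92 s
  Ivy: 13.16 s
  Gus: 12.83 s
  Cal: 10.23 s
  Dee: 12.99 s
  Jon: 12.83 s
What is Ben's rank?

6

Sorted (descending): 13.16, 12.99, 12.92, 12.83, 12.83, 11.01, 10.9, 10.23
The 2 values of 12.83 occupy positions 4–5 → each gets rank 5.
Ben has value 11.01 s → rank 6.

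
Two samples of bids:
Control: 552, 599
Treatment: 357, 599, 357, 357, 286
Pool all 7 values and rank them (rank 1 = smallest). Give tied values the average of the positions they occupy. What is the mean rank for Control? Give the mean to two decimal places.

5.75

Sorted (ascending): 286, 357, 357, 357, 552, 599, 599
The 3 values of 357 occupy positions 2–4 → average rank 3.
The 2 values of 599 occupy positions 6–7 → average rank (6+7)/2 = 6.5.
Control values → pooled ranks: 552→5, 599→6.5
Mean rank = (5 + 6.5) / 2 = 5.75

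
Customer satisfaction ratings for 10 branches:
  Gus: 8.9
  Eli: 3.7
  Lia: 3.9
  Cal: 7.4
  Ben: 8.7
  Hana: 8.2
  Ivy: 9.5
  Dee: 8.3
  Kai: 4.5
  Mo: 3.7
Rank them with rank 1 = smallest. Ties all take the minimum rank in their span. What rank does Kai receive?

4

Sorted (ascending): 3.7, 3.7, 3.9, 4.5, 7.4, 8.2, 8.3, 8.7, 8.9, 9.5
The 2 values of 3.7 occupy positions 1–2 → each gets rank 1.
Kai has value 4.5 → rank 4.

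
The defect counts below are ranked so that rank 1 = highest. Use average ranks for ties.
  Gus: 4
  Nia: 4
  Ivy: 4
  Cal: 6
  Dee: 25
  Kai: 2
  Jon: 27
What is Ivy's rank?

Sorted (descending): 27, 25, 6, 4, 4, 4, 2
The 3 values of 4 occupy positions 4–6 → average rank 5.
Ivy has value 4 → rank 5.

5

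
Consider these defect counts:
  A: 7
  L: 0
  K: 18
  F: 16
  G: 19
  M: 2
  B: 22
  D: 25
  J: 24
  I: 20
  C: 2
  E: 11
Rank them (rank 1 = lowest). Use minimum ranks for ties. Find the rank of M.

2

Sorted (ascending): 0, 2, 2, 7, 11, 16, 18, 19, 20, 22, 24, 25
The 2 values of 2 occupy positions 2–3 → each gets rank 2.
M has value 2 → rank 2.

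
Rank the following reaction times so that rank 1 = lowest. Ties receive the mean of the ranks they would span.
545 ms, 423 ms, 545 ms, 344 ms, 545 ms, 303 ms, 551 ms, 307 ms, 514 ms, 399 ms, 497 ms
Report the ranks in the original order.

9, 5, 9, 3, 9, 1, 11, 2, 7, 4, 6

Sorted (ascending): 303, 307, 344, 399, 423, 497, 514, 545, 545, 545, 551
The 3 values of 545 occupy positions 8–10 → average rank 9.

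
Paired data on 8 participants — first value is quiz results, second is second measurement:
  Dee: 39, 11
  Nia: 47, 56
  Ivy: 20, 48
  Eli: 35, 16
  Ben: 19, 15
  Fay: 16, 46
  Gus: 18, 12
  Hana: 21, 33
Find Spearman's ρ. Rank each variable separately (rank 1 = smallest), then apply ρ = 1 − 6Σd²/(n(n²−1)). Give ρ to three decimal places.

0.119

Ranks of variable 1: 7, 8, 4, 6, 3, 1, 2, 5
Ranks of variable 2: 1, 8, 7, 4, 3, 6, 2, 5
d = r₁ − r₂: 6, 0, -3, 2, 0, -5, 0, 0
d²: 36, 0, 9, 4, 0, 25, 0, 0; Σd² = 74
ρ = 1 − 6·74/(8·63) = 1 − 444/504 = 0.119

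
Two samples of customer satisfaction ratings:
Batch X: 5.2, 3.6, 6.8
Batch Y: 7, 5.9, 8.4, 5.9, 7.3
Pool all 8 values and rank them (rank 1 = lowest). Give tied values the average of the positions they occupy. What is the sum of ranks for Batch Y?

28

Sorted (ascending): 3.6, 5.2, 5.9, 5.9, 6.8, 7, 7.3, 8.4
The 2 values of 5.9 occupy positions 3–4 → average rank (3+4)/2 = 3.5.
Batch Y values → pooled ranks: 7→6, 5.9→3.5, 8.4→8, 5.9→3.5, 7.3→7
Rank sum = 6 + 3.5 + 8 + 3.5 + 7 = 28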